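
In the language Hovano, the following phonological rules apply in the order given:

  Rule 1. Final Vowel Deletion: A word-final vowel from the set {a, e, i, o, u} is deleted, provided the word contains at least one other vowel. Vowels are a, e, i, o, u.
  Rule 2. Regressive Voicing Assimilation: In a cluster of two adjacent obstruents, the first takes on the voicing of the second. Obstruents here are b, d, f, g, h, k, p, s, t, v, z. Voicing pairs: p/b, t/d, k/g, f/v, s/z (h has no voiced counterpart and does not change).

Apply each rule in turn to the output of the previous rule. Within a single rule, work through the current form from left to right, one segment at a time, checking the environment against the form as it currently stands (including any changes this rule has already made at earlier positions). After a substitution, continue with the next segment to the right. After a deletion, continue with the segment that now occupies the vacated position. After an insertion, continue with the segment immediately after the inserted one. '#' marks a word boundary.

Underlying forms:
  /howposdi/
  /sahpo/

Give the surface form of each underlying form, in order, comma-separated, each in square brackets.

[howpozd], [sahp]

/howposdi/:
  Rule 1 Final Vowel Deletion: [howposdi] → [howposd]
  Rule 2 Regressive Voicing Assimilation: [howposd] → [howpozd]
/sahpo/:
  Rule 1 Final Vowel Deletion: [sahpo] → [sahp]
  Rule 2 Regressive Voicing Assimilation: no change — [sahp]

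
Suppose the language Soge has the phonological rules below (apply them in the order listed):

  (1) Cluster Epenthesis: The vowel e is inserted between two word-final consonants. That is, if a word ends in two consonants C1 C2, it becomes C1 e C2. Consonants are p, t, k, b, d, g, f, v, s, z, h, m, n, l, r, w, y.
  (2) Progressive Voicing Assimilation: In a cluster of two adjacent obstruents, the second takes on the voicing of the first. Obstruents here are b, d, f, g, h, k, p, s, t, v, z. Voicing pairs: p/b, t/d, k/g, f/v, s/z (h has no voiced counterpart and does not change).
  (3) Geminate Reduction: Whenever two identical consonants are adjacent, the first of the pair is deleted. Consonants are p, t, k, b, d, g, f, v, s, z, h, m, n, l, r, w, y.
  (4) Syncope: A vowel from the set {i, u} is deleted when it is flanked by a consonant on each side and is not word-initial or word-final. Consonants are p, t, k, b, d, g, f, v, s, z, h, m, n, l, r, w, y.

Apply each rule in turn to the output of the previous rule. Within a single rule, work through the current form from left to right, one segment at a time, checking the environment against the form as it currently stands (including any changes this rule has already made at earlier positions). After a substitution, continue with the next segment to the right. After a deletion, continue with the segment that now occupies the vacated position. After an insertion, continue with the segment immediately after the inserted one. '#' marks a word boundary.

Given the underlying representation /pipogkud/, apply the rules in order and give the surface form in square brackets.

[ppogd]

(1) Cluster Epenthesis: no change — [pipogkud]
(2) Progressive Voicing Assimilation: [pipogkud] → [pipoggud]
(3) Geminate Reduction: [pipoggud] → [pipogud]
(4) Syncope: [pipogud] → [ppogd]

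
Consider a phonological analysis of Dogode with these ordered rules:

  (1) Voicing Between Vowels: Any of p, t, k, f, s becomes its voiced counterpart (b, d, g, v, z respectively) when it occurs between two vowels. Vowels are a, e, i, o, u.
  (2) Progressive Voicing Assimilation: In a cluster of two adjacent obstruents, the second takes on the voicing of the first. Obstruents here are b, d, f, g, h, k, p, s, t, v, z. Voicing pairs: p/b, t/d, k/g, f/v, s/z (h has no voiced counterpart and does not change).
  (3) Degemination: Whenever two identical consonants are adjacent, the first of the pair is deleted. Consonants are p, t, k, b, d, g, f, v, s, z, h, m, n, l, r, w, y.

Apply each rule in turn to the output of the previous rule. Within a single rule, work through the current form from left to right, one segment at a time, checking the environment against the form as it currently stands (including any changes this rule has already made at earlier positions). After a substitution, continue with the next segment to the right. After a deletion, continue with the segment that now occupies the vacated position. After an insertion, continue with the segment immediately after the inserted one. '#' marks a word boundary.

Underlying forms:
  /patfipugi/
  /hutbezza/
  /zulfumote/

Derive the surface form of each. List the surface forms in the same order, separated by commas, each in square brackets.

[patfibugi], [hutpeza], [zulfumode]

/patfipugi/:
  (1) Voicing Between Vowels: [patfipugi] → [patfibugi]
  (2) Progressive Voicing Assimilation: no change — [patfibugi]
  (3) Degemination: no change — [patfibugi]
/hutbezza/:
  (1) Voicing Between Vowels: no change — [hutbezza]
  (2) Progressive Voicing Assimilation: [hutbezza] → [hutpezza]
  (3) Degemination: [hutpezza] → [hutpeza]
/zulfumote/:
  (1) Voicing Between Vowels: [zulfumote] → [zulfumode]
  (2) Progressive Voicing Assimilation: no change — [zulfumode]
  (3) Degemination: no change — [zulfumode]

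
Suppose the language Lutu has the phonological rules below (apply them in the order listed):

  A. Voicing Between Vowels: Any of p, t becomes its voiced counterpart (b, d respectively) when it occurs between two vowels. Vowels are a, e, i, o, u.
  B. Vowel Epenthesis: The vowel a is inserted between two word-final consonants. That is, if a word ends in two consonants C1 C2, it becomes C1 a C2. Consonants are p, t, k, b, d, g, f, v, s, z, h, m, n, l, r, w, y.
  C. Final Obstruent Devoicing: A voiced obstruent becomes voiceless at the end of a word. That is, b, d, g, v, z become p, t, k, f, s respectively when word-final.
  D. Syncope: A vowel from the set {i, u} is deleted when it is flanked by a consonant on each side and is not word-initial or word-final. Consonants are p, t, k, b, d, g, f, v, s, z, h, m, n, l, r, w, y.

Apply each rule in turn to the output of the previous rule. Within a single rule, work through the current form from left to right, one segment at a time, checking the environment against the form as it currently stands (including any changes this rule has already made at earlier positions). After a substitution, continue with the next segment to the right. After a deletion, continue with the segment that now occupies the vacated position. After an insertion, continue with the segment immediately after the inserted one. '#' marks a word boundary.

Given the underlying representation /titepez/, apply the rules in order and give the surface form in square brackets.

[tdebes]

A Voicing Between Vowels: [titepez] → [tidebez]
B Vowel Epenthesis: no change — [tidebez]
C Final Obstruent Devoicing: [tidebez] → [tidebes]
D Syncope: [tidebes] → [tdebes]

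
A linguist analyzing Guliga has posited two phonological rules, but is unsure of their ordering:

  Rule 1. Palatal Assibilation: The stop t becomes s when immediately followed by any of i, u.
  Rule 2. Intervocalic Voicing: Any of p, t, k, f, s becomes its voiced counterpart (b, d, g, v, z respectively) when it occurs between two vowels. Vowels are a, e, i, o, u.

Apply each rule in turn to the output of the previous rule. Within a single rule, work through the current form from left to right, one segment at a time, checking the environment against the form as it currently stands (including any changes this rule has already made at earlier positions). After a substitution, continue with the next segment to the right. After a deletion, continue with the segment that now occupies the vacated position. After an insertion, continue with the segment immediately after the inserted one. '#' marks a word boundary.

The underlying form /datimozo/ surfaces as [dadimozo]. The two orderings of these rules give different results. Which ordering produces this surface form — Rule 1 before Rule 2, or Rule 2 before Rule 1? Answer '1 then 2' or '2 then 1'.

2 then 1

Order 1 then 2:
  1 Palatal Assibilation: [datimozo] → [dasimozo]
  2 Intervocalic Voicing: [dasimozo] → [dazimozo]
  result: [dazimozo]
Order 2 then 1:
  2 Intervocalic Voicing: [datimozo] → [dadimozo]
  1 Palatal Assibilation: no change — [dadimozo]
  result: [dadimozo]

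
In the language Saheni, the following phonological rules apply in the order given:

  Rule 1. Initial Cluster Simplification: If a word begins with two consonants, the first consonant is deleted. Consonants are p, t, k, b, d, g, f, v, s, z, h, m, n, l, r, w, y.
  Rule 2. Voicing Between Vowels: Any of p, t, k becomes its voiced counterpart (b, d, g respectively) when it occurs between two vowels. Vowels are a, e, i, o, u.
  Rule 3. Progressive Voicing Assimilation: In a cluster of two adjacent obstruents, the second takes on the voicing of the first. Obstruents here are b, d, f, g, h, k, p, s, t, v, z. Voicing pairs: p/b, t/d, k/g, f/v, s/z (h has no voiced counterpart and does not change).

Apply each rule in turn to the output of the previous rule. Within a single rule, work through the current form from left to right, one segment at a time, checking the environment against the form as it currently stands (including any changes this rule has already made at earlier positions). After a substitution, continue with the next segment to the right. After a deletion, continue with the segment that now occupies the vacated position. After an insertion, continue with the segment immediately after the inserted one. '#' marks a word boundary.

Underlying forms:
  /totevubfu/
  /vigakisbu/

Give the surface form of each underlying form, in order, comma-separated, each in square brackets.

/totevubfu/:
  Rule 1 Initial Cluster Simplification: no change — [totevubfu]
  Rule 2 Voicing Between Vowels: [totevubfu] → [todevubfu]
  Rule 3 Progressive Voicing Assimilation: [todevubfu] → [todevubvu]
/vigakisbu/:
  Rule 1 Initial Cluster Simplification: no change — [vigakisbu]
  Rule 2 Voicing Between Vowels: [vigakisbu] → [vigagisbu]
  Rule 3 Progressive Voicing Assimilation: [vigagisbu] → [vigagispu]

[todevubvu], [vigagispu]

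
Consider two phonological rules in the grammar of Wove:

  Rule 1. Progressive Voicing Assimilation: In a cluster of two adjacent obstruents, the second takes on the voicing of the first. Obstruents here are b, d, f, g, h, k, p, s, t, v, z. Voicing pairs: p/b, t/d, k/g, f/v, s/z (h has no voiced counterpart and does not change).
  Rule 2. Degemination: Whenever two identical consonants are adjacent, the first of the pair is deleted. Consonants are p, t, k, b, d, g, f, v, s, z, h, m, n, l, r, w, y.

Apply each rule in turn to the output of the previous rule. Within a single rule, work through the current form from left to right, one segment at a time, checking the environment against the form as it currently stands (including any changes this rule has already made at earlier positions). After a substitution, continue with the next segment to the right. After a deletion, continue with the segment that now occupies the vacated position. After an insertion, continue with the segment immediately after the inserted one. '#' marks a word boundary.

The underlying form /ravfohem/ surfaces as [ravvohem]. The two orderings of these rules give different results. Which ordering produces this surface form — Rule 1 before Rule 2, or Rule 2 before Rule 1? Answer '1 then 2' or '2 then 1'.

Order 1 then 2:
  1 Progressive Voicing Assimilation: [ravfohem] → [ravvohem]
  2 Degemination: [ravvohem] → [ravohem]
  result: [ravohem]
Order 2 then 1:
  2 Degemination: no change — [ravfohem]
  1 Progressive Voicing Assimilation: [ravfohem] → [ravvohem]
  result: [ravvohem]

2 then 1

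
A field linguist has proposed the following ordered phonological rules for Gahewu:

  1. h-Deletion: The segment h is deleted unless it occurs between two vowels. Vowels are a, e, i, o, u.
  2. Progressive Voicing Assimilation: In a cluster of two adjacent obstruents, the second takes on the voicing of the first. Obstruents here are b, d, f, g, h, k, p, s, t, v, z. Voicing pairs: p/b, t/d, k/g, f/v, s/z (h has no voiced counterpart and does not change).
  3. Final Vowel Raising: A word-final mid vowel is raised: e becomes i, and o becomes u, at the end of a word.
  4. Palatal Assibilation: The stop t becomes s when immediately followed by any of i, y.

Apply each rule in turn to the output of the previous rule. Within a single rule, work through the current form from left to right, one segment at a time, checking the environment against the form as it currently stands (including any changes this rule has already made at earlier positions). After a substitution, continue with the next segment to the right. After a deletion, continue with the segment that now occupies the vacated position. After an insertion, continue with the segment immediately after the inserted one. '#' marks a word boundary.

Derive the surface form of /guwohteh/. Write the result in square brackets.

1 h-Deletion: [guwohteh] → [guwote]
2 Progressive Voicing Assimilation: no change — [guwote]
3 Final Vowel Raising: [guwote] → [guwoti]
4 Palatal Assibilation: [guwoti] → [guwosi]

[guwosi]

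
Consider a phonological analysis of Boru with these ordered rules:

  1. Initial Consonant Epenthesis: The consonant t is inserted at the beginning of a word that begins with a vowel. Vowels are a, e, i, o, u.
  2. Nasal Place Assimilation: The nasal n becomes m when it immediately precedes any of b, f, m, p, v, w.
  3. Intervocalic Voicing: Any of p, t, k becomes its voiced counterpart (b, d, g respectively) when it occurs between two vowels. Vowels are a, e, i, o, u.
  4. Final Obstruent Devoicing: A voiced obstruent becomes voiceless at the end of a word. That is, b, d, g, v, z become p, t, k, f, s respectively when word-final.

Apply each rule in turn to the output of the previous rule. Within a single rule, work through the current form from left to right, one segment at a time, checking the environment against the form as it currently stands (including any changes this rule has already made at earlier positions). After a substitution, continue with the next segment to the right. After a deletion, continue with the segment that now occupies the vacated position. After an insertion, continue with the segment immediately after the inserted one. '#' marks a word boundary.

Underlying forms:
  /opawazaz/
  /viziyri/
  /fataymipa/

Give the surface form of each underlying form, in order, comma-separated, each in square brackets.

/opawazaz/:
  1 Initial Consonant Epenthesis: [opawazaz] → [topawazaz]
  2 Nasal Place Assimilation: no change — [topawazaz]
  3 Intervocalic Voicing: [topawazaz] → [tobawazaz]
  4 Final Obstruent Devoicing: [tobawazaz] → [tobawazas]
/viziyri/:
  1 Initial Consonant Epenthesis: no change — [viziyri]
  2 Nasal Place Assimilation: no change — [viziyri]
  3 Intervocalic Voicing: no change — [viziyri]
  4 Final Obstruent Devoicing: no change — [viziyri]
/fataymipa/:
  1 Initial Consonant Epenthesis: no change — [fataymipa]
  2 Nasal Place Assimilation: no change — [fataymipa]
  3 Intervocalic Voicing: [fataymipa] → [fadaymiba]
  4 Final Obstruent Devoicing: no change — [fadaymiba]

[tobawazas], [viziyri], [fadaymiba]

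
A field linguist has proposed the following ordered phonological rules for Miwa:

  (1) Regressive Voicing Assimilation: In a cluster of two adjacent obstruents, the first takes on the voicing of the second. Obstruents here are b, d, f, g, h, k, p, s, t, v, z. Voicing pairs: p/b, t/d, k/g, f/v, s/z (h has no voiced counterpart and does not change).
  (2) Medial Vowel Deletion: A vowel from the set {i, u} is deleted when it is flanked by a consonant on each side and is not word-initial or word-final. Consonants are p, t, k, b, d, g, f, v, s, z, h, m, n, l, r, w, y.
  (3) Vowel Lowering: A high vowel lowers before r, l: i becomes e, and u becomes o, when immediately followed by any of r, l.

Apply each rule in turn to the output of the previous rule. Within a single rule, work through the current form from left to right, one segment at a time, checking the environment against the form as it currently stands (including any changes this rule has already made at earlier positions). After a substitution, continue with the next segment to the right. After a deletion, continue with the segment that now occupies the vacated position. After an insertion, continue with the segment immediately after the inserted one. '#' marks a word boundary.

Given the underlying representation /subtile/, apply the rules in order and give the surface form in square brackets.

(1) Regressive Voicing Assimilation: [subtile] → [suptile]
(2) Medial Vowel Deletion: [suptile] → [sptle]
(3) Vowel Lowering: no change — [sptle]

[sptle]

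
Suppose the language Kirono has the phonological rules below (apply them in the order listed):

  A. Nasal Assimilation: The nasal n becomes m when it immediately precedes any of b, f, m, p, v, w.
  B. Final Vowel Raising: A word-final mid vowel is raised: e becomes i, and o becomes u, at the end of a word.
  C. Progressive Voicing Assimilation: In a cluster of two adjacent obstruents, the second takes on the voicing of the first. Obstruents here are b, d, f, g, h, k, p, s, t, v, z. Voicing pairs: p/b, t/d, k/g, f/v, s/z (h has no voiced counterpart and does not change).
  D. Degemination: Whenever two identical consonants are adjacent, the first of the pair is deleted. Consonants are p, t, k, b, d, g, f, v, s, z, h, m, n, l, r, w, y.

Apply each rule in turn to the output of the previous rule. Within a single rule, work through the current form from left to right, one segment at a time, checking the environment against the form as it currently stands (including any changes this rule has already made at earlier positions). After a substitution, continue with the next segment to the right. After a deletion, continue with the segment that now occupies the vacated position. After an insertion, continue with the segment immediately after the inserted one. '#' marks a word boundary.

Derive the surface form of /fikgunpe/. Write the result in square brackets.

A Nasal Assimilation: [fikgunpe] → [fikgumpe]
B Final Vowel Raising: [fikgumpe] → [fikgumpi]
C Progressive Voicing Assimilation: [fikgumpi] → [fikkumpi]
D Degemination: [fikkumpi] → [fikumpi]

[fikumpi]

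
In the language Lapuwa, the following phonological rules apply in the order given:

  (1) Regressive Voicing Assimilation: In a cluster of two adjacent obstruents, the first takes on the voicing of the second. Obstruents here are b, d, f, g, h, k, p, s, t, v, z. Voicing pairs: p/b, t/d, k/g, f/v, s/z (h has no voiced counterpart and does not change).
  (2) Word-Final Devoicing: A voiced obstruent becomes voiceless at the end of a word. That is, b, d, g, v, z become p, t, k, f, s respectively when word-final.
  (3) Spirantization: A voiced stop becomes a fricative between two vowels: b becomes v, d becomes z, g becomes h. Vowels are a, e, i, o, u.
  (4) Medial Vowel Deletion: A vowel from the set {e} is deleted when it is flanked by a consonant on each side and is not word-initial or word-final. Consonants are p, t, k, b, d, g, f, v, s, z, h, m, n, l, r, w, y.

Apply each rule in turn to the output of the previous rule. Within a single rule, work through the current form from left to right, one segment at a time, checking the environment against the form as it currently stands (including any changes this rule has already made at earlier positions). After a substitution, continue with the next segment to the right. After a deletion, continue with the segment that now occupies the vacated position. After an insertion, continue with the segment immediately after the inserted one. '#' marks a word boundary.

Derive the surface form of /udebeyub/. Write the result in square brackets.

(1) Regressive Voicing Assimilation: no change — [udebeyub]
(2) Word-Final Devoicing: [udebeyub] → [udebeyup]
(3) Spirantization: [udebeyup] → [uzeveyup]
(4) Medial Vowel Deletion: [uzeveyup] → [uzvyup]

[uzvyup]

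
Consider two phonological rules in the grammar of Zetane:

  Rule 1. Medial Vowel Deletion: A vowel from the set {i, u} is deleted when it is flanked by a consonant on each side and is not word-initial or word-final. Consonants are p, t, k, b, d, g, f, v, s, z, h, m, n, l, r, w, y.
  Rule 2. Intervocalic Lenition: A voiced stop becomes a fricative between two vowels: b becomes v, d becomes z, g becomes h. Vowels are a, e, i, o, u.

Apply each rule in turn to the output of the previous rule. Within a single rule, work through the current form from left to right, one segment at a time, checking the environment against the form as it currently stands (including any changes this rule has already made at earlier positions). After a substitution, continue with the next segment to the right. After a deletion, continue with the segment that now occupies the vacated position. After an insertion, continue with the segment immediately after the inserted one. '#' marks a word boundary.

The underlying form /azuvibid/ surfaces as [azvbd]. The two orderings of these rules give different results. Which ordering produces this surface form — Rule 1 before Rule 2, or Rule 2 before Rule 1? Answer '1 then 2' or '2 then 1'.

Order 1 then 2:
  1 Medial Vowel Deletion: [azuvibid] → [azvbd]
  2 Intervocalic Lenition: no change — [azvbd]
  result: [azvbd]
Order 2 then 1:
  2 Intervocalic Lenition: [azuvibid] → [azuvivid]
  1 Medial Vowel Deletion: [azuvivid] → [azvvd]
  result: [azvvd]

1 then 2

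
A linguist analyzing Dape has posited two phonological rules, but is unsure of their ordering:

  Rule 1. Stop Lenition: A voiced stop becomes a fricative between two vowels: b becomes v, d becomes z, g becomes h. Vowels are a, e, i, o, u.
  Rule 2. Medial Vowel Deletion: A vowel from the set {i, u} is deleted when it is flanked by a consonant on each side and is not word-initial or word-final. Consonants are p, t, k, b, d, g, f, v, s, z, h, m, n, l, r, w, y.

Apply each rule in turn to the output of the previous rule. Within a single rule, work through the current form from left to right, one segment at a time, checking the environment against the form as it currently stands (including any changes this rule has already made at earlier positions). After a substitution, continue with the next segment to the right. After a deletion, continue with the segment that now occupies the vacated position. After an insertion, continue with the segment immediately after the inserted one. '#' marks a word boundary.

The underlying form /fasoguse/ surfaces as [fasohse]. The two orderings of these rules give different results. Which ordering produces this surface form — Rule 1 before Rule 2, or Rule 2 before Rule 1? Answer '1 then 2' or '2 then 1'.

1 then 2

Order 1 then 2:
  1 Stop Lenition: [fasoguse] → [fasohuse]
  2 Medial Vowel Deletion: [fasohuse] → [fasohse]
  result: [fasohse]
Order 2 then 1:
  2 Medial Vowel Deletion: [fasoguse] → [fasogse]
  1 Stop Lenition: no change — [fasogse]
  result: [fasogse]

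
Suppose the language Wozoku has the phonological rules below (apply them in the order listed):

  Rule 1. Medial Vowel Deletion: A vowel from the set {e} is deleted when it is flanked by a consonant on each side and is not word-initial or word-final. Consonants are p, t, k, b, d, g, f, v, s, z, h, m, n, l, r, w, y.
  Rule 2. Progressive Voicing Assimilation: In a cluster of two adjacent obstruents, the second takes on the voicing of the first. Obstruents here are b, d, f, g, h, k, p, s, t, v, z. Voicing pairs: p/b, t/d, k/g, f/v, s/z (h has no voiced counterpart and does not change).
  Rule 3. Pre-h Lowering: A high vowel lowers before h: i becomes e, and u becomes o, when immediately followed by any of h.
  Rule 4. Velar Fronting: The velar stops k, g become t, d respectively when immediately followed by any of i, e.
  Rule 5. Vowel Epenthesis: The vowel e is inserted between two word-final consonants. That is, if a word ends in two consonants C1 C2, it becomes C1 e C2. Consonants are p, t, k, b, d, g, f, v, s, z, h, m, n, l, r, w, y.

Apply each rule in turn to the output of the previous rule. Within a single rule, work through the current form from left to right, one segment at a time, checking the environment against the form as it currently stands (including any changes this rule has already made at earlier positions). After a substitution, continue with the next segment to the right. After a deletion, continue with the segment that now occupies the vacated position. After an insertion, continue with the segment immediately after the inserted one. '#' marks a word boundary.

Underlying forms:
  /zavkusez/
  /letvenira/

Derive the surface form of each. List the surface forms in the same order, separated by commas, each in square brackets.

[zavguses], [ltfnira]

/zavkusez/:
  Rule 1 Medial Vowel Deletion: [zavkusez] → [zavkusz]
  Rule 2 Progressive Voicing Assimilation: [zavkusz] → [zavguss]
  Rule 3 Pre-h Lowering: no change — [zavguss]
  Rule 4 Velar Fronting: no change — [zavguss]
  Rule 5 Vowel Epenthesis: [zavguss] → [zavguses]
/letvenira/:
  Rule 1 Medial Vowel Deletion: [letvenira] → [ltvnira]
  Rule 2 Progressive Voicing Assimilation: [ltvnira] → [ltfnira]
  Rule 3 Pre-h Lowering: no change — [ltfnira]
  Rule 4 Velar Fronting: no change — [ltfnira]
  Rule 5 Vowel Epenthesis: no change — [ltfnira]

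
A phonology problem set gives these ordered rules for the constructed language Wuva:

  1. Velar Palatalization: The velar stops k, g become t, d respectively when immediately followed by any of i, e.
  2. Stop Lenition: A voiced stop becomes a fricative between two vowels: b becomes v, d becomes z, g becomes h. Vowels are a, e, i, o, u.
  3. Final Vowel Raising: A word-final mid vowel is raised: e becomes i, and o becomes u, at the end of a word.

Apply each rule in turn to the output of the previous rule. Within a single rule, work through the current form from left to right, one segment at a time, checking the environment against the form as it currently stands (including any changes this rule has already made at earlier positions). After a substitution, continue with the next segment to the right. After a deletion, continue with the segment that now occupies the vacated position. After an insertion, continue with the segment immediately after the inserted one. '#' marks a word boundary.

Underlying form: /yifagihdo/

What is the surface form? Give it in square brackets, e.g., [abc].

1 Velar Palatalization: [yifagihdo] → [yifadihdo]
2 Stop Lenition: [yifadihdo] → [yifazihdo]
3 Final Vowel Raising: [yifazihdo] → [yifazihdu]

[yifazihdu]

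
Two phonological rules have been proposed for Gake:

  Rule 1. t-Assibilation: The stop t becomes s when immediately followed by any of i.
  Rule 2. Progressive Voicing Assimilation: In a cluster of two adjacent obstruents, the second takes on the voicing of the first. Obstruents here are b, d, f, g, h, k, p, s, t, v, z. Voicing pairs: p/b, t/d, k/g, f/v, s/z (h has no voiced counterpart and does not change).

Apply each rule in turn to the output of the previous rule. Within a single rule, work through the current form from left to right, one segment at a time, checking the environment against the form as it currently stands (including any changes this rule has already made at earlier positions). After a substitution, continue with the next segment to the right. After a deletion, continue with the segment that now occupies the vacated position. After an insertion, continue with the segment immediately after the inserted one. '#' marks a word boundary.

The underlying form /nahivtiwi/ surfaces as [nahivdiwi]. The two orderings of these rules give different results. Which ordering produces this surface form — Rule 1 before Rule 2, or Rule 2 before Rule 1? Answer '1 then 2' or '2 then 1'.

Order 1 then 2:
  1 t-Assibilation: [nahivtiwi] → [nahivsiwi]
  2 Progressive Voicing Assimilation: [nahivsiwi] → [nahivziwi]
  result: [nahivziwi]
Order 2 then 1:
  2 Progressive Voicing Assimilation: [nahivtiwi] → [nahivdiwi]
  1 t-Assibilation: no change — [nahivdiwi]
  result: [nahivdiwi]

2 then 1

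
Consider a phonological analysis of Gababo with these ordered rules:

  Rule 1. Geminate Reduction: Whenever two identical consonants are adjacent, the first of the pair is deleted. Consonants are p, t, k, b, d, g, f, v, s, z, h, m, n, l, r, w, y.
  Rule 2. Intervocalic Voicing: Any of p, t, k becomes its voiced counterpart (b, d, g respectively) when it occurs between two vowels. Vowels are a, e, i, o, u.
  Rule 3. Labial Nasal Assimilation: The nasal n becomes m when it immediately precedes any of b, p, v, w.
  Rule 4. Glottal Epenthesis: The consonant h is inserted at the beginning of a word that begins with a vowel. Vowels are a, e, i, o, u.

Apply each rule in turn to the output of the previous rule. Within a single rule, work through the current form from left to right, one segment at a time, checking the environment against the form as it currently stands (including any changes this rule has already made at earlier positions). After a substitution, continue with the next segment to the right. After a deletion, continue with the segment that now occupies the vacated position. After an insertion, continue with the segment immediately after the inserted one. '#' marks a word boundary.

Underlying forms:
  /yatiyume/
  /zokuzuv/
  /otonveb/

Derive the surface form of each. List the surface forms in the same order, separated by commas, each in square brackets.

[yadiyume], [zoguzuv], [hodomveb]

/yatiyume/:
  Rule 1 Geminate Reduction: no change — [yatiyume]
  Rule 2 Intervocalic Voicing: [yatiyume] → [yadiyume]
  Rule 3 Labial Nasal Assimilation: no change — [yadiyume]
  Rule 4 Glottal Epenthesis: no change — [yadiyume]
/zokuzuv/:
  Rule 1 Geminate Reduction: no change — [zokuzuv]
  Rule 2 Intervocalic Voicing: [zokuzuv] → [zoguzuv]
  Rule 3 Labial Nasal Assimilation: no change — [zoguzuv]
  Rule 4 Glottal Epenthesis: no change — [zoguzuv]
/otonveb/:
  Rule 1 Geminate Reduction: no change — [otonveb]
  Rule 2 Intervocalic Voicing: [otonveb] → [odonveb]
  Rule 3 Labial Nasal Assimilation: [odonveb] → [odomveb]
  Rule 4 Glottal Epenthesis: [odomveb] → [hodomveb]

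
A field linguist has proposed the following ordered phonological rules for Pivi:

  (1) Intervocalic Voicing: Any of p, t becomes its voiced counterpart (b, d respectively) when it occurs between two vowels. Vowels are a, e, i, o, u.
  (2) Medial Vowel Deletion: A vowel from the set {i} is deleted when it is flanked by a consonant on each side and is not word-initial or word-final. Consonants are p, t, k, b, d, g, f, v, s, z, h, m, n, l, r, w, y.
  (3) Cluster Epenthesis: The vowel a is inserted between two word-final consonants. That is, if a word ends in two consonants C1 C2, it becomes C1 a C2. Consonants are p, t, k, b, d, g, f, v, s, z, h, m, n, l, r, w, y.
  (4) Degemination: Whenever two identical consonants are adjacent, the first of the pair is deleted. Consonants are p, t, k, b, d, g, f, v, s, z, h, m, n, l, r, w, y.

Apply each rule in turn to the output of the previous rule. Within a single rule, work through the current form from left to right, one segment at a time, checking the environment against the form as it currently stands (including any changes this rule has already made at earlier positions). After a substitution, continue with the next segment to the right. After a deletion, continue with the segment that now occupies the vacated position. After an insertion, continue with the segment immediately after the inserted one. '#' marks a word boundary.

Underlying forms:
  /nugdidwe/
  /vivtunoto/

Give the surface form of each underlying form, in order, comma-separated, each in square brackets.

/nugdidwe/:
  (1) Intervocalic Voicing: no change — [nugdidwe]
  (2) Medial Vowel Deletion: [nugdidwe] → [nugddwe]
  (3) Cluster Epenthesis: no change — [nugddwe]
  (4) Degemination: [nugddwe] → [nugdwe]
/vivtunoto/:
  (1) Intervocalic Voicing: [vivtunoto] → [vivtunodo]
  (2) Medial Vowel Deletion: [vivtunodo] → [vvtunodo]
  (3) Cluster Epenthesis: no change — [vvtunodo]
  (4) Degemination: [vvtunodo] → [vtunodo]

[nugdwe], [vtunodo]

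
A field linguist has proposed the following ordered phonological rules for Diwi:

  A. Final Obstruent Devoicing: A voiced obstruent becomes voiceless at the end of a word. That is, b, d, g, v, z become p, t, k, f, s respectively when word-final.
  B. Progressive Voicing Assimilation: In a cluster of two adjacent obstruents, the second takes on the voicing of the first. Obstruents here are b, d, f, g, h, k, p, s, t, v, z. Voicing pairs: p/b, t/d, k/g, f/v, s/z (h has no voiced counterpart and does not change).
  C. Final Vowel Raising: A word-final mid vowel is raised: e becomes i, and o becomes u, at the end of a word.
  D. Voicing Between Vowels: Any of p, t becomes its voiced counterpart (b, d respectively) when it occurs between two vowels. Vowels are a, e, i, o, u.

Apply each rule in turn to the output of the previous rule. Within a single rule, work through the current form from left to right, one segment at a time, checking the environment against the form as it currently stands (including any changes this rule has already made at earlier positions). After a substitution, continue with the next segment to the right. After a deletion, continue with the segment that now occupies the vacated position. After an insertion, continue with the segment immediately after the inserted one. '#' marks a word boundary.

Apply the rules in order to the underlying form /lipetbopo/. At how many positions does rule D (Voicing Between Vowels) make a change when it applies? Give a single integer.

A Final Obstruent Devoicing: no change — [lipetbopo]
B Progressive Voicing Assimilation: [lipetbopo] → [lipetpopo]
C Final Vowel Raising: [lipetpopo] → [lipetpopu]
D Voicing Between Vowels: [lipetpopu] → [libetpobu]
Rule D changed 2 position(s).

2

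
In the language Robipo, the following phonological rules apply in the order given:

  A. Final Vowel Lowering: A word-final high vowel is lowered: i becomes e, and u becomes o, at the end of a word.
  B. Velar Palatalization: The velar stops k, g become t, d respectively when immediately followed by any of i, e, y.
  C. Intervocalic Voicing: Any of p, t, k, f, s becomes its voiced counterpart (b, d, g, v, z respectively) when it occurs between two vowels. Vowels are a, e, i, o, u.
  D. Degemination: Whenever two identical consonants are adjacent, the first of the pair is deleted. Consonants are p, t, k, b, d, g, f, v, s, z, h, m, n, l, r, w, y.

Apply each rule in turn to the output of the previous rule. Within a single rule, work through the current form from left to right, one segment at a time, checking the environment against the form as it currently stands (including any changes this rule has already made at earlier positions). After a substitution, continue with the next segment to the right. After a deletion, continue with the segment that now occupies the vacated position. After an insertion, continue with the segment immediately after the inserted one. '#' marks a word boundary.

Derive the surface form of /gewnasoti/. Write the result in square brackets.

[dewnazode]

A Final Vowel Lowering: [gewnasoti] → [gewnasote]
B Velar Palatalization: [gewnasote] → [dewnasote]
C Intervocalic Voicing: [dewnasote] → [dewnazode]
D Degemination: no change — [dewnazode]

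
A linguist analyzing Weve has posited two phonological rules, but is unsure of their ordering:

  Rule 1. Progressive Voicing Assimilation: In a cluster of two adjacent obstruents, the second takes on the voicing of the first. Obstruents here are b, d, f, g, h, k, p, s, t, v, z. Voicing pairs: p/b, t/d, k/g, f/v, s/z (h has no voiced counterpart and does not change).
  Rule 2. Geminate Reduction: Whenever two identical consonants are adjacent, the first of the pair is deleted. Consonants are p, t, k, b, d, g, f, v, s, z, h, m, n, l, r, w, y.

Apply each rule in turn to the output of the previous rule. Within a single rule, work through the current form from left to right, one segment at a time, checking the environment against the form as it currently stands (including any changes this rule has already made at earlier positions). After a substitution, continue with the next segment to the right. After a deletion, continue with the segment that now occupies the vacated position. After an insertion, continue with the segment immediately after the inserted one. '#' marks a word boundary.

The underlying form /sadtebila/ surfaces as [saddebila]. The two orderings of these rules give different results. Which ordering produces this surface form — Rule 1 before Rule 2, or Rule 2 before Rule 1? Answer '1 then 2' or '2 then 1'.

2 then 1

Order 1 then 2:
  1 Progressive Voicing Assimilation: [sadtebila] → [saddebila]
  2 Geminate Reduction: [saddebila] → [sadebila]
  result: [sadebila]
Order 2 then 1:
  2 Geminate Reduction: no change — [sadtebila]
  1 Progressive Voicing Assimilation: [sadtebila] → [saddebila]
  result: [saddebila]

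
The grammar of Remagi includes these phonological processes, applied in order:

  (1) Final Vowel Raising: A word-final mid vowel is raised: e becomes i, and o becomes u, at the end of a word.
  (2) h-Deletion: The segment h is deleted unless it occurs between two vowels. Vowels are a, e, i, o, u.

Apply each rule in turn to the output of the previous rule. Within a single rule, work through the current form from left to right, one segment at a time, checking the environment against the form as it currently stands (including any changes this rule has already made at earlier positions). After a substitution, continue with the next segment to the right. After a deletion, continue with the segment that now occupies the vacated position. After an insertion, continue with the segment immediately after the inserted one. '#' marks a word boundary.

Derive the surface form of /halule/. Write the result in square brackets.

(1) Final Vowel Raising: [halule] → [haluli]
(2) h-Deletion: [haluli] → [aluli]

[aluli]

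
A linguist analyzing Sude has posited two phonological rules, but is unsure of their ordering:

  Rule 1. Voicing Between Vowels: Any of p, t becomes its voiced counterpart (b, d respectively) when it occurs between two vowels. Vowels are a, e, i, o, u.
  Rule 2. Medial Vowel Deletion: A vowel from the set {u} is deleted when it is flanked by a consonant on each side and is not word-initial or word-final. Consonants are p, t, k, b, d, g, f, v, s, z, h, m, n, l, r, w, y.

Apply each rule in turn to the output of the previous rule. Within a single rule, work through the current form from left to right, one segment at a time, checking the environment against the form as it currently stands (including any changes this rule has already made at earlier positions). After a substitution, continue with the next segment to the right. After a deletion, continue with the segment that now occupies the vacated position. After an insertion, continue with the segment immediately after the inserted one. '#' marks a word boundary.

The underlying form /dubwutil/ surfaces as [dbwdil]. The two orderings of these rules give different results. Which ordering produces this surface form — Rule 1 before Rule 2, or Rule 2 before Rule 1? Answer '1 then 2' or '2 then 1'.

1 then 2

Order 1 then 2:
  1 Voicing Between Vowels: [dubwutil] → [dubwudil]
  2 Medial Vowel Deletion: [dubwudil] → [dbwdil]
  result: [dbwdil]
Order 2 then 1:
  2 Medial Vowel Deletion: [dubwutil] → [dbwtil]
  1 Voicing Between Vowels: no change — [dbwtil]
  result: [dbwtil]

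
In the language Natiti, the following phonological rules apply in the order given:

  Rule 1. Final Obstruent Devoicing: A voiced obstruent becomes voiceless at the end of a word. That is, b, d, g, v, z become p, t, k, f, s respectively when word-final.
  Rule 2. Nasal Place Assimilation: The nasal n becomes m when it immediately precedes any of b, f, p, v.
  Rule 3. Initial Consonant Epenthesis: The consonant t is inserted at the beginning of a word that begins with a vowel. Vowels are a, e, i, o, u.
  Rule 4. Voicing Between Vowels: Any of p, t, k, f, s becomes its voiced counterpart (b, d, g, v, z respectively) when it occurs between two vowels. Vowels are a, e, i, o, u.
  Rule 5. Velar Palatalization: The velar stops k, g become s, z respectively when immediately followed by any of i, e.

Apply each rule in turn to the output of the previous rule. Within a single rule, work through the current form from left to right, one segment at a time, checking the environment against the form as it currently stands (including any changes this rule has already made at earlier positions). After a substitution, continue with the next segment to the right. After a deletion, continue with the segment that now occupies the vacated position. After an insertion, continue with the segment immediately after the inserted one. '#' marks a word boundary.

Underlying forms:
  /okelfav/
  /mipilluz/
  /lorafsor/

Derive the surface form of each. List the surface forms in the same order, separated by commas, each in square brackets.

/okelfav/:
  Rule 1 Final Obstruent Devoicing: [okelfav] → [okelfaf]
  Rule 2 Nasal Place Assimilation: no change — [okelfaf]
  Rule 3 Initial Consonant Epenthesis: [okelfaf] → [tokelfaf]
  Rule 4 Voicing Between Vowels: [tokelfaf] → [togelfaf]
  Rule 5 Velar Palatalization: [togelfaf] → [tozelfaf]
/mipilluz/:
  Rule 1 Final Obstruent Devoicing: [mipilluz] → [mipillus]
  Rule 2 Nasal Place Assimilation: no change — [mipillus]
  Rule 3 Initial Consonant Epenthesis: no change — [mipillus]
  Rule 4 Voicing Between Vowels: [mipillus] → [mibillus]
  Rule 5 Velar Palatalization: no change — [mibillus]
/lorafsor/:
  Rule 1 Final Obstruent Devoicing: no change — [lorafsor]
  Rule 2 Nasal Place Assimilation: no change — [lorafsor]
  Rule 3 Initial Consonant Epenthesis: no change — [lorafsor]
  Rule 4 Voicing Between Vowels: no change — [lorafsor]
  Rule 5 Velar Palatalization: no change — [lorafsor]

[tozelfaf], [mibillus], [lorafsor]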